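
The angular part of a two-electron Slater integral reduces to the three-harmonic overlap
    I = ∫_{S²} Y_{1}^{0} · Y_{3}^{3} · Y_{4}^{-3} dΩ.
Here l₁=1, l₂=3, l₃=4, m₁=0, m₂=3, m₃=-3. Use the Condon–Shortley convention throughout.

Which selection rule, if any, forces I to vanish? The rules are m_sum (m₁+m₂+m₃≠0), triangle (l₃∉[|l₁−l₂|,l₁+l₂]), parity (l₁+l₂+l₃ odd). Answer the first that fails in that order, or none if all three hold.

none

Σmᵢ = 0  ✓
l₃∈[|l₁−l₂|,l₁+l₂]=[2,4], have l₃=4  ✓
Σlᵢ = 8 ⇒ even  ✓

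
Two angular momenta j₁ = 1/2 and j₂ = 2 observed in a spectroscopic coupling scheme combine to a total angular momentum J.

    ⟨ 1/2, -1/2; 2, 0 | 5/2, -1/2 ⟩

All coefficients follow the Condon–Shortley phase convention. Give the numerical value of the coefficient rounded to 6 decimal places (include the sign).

+√(3/5) = +0.774597

j₁+j₂−J=0  J+j₁−j₂=1  J−j₁+j₂=4  j₁+j₂+J+1=6
(j₁±m₁, j₂±m₂, J±M) = (0,1,2,2,2,3)
P² = 48/5
sum k=0..0:
  [0] +1/4 = 1/4
S = 1/4
C² = P²·S² = 3/5 ; C = +0.774597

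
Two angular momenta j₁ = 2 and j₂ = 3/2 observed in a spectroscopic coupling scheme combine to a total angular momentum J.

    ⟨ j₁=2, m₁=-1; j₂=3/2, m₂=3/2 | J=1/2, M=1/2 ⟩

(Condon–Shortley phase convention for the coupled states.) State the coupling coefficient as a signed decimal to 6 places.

triangle: 3!·1!·0!/5! = 6/120
(j±m)!: 1!·3!·3!·0!·1!·0! = 36
prefactor² = (2J+1)·Δ·N² = 18/5
  k=3: −1/(3!·0!·0!·0!·1!·0!) = -1/6
Σ = -1/6  ⇒  CG² = 18/5·(-1/6)² = 1/10
CG = −√(1/10) = -0.316228

−√(1/10) = -0.316228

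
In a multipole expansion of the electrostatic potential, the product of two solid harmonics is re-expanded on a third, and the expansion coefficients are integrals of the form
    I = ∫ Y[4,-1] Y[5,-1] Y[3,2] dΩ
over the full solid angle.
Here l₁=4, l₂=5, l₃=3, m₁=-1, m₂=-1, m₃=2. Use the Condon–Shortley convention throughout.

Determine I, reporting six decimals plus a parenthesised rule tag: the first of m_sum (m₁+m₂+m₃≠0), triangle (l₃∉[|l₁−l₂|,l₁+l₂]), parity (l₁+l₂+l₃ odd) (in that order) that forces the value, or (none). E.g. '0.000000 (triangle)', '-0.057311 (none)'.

Rules hold: Σm=0, L=12 even, 1≤3≤9.
N = 9·11·7 = 693
Δ = 6!·2!·4!/13! = 1/180180
Racah Σ t=2..4: t=2:+1/576 t=3:−1/144 t=4:+1/576 = -1/288
⇒ 3j(4 5 3; 0 0 0)² = 20/1001, sgn +1
Racah Σ t=3..4: t=3:−1/432 t=4:+1/1152 = -5/3456
⇒ 3j(4 5 3; -1 -1 2)² = 625/36036, sgn +1
4πI² = N·(3j₀)²·(3jₘ)² = 3125/13013
I = +1·√(0.240144/4π) = 0.13823925
No selection rule forces the value: the integral is nonzero (none).

0.138239 (none)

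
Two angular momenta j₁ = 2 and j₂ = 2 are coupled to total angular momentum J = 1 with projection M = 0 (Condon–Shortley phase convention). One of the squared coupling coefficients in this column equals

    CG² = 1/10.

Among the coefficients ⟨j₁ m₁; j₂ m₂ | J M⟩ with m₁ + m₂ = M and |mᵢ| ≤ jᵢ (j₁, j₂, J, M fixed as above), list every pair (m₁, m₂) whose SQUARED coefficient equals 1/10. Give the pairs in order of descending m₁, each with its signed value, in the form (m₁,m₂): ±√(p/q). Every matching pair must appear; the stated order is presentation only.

Admissible pairs with m₁+m₂ = M = 0: (-2,2), (-1,1), (0,0), (1,-1), (2,-2)
  (m₁,m₂)=(2,-2): CG² = 2/5, CG = +√(2/5)
  (m₁,m₂)=(1,-1): CG² = 1/10, CG = −√(1/10)   ← matches the target
  (m₁,m₂)=(0,0): CG² = 0/1, CG = 0
  (m₁,m₂)=(-1,1): CG² = 1/10, CG = +√(1/10)   ← matches the target
  (m₁,m₂)=(-2,2): CG² = 2/5, CG = −√(2/5)
Pairs with CG² = 1/10: (1,-1): −√(1/10); (-1,1): +√(1/10)

(1,-1): −√(1/10); (-1,1): +√(1/10)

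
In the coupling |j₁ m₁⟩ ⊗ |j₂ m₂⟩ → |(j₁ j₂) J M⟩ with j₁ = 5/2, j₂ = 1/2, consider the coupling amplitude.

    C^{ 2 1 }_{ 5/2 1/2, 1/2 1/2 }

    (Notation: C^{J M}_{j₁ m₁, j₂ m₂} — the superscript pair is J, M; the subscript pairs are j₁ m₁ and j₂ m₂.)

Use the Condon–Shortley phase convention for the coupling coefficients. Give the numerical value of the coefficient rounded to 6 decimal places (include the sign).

triangle: 1!×4!×0!/6! = 24/720
(j±m)!: 3!×2!×1!×0!×3!×1! = 72
prefactor² = (2J+1)×Δ×N² = 12
  k=1: −1/(1!×0!×1!×0!×3!×0!) = -1/6
Σ = -1/6  ⇒  CG² = 12×(-1/6)² = 1/3
CG = −√(1/3) = -0.577350

−√(1/3) ≈ -0.577350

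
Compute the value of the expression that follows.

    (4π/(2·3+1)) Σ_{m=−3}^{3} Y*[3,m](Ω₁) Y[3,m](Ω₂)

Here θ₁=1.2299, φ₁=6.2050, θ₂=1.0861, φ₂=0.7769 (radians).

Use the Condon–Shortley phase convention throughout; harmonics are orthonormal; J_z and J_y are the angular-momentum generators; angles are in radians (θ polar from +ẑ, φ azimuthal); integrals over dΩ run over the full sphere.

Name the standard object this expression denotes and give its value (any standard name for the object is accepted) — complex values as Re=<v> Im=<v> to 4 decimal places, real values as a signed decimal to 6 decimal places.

Legendre polynomial (addition theorem), -0.186048

This sum is the spherical-harmonic addition theorem: it equals the Legendre polynomial P_l(cos γ) of the angle γ between the two directions.
Term-by-term m-sum for l=3 (normalisation 4π/7 = 1.795196):
  m=-3: (+0.339698-0.081172i) × (-0.199092-0.209512i) = -0.084638-0.055010i  (running Σ = -0.084638-0.055010i)
  m=-2: (+0.299787-0.047264i) × (+0.006336-0.372750i) = -0.015718-0.112045i  (running Σ = -0.100356-0.167055i)
  m=-1: (-0.133944+0.010494i) × (+0.017434-0.017140i) = -0.002155+0.002479i  (running Σ = -0.102511-0.164576i)
  m=0: (-0.304565-0.000000i) × (-0.332889+0.000000i) = +0.101386+0.000000i  (running Σ = -0.001125-0.164576i)
  m=1: (+0.133944+0.010494i) × (-0.017434-0.017140i) = -0.002155-0.002479i  (running Σ = -0.003281-0.167055i)
  m=2: (+0.299787+0.047264i) × (+0.006336+0.372750i) = -0.015718+0.112045i  (running Σ = -0.018999-0.055010i)
  m=3: (-0.339698-0.081172i) × (+0.199092-0.209512i) = -0.084638+0.055010i  (running Σ = -0.103637+0.000000i)
Total Σ_m = -0.103637+0.000000i. Multiply by 1.795196: -0.186048+0.000000i. P_3(cos γ) = -0.186048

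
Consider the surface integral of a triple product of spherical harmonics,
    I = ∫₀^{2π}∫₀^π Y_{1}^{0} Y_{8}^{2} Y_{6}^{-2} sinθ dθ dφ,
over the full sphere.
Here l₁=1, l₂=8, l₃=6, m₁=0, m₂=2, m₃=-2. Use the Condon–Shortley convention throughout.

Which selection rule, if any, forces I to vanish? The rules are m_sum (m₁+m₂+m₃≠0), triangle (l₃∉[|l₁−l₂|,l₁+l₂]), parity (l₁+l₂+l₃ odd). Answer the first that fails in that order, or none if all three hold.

Σmᵢ = 0  ✓
l₃∈[|l₁−l₂|,l₁+l₂]=[7,9] required, l₃=6 fails  ✗
Σlᵢ = 15 ⇒ odd

triangle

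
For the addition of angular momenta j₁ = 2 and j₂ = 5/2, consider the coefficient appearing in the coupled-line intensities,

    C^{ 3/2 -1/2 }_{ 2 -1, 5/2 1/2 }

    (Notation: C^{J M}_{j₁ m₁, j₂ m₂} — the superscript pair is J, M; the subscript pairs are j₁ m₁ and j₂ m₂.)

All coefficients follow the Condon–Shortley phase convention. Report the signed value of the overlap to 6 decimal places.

triangle: 3!·1!·2!/7! = 12/5040
(j±m)!: 1!·3!·3!·2!·1!·2! = 144
prefactor² = (2J+1)·Δ·N² = 48/35
  k=2: +1/(2!·1!·1!·1!·0!·1!) = 1/2
  k=3: −1/(3!·0!·0!·0!·1!·2!) = -1/12
Σ = 5/12  ⇒  CG² = 48/35·(5/12)² = 5/21
CG = +√(5/21) = +0.487950

+√(5/21) ≈ +0.487950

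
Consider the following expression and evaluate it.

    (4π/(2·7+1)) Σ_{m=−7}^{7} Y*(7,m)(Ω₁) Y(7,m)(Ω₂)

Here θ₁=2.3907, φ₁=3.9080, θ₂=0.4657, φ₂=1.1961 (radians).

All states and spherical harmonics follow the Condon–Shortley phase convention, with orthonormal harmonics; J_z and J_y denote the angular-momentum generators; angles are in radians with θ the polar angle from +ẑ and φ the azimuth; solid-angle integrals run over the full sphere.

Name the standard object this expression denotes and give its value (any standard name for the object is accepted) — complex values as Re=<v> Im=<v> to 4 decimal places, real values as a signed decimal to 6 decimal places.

Legendre polynomial (addition theorem), +0.182571

This sum is the spherical-harmonic addition theorem: it equals the Legendre polynomial P_l(cos γ) of the angle γ between the two directions.
Expand P_7 via completeness: Σ_{m} conj(Y_{7,m}) at Ω₁ times Y_{7,m} at Ω₂ —
  term(m=-7) = (0.000063, 0.000008)   from Y*(Ω₁)=(-0.020897, 0.027349), Y(Ω₂)=(-0.000913, -0.001599)
  term(m=-6) = (0.001599, 0.001010)   from Y*(Ω₁)=(0.015689, 0.137097), Y(Ω₂)=(0.008591, -0.010680)
  term(m=-5) = (0.011073, 0.016987)   from Y*(Ω₁)=(0.248801, 0.205530), Y(Ω₂)=(0.059976, 0.018729)
  term(m=-4) = (0.013314, 0.089319)   from Y*(Ω₁)=(0.457724, -0.034837), Y(Ω₂)=(0.014154, 0.196214)
  term(m=-3) = (-0.034785, 0.120191)   from Y*(Ω₁)=(0.200584, -0.224848), Y(Ω₂)=(-0.374510, 0.179390)
  term(m=-2) = (0.052840, -0.061300)   from Y*(Ω₁)=(0.005949, 0.156556), Y(Ω₂)=(-0.378183, -0.351885)
  term(m=-1) = (0.055435, -0.025403)   from Y*(Ω₁)=(0.274704, 0.264463), Y(Ω₂)=(0.058527, -0.148820)
  term(m=+0) = (0.018851, 0.000000)   from Y*(Ω₁)=(-0.044647, -0.000000), Y(Ω₂)=(-0.422220, 0.000000)
  term(m=+1) = (0.055435, 0.025403)   from Y*(Ω₁)=(-0.274704, 0.264463), Y(Ω₂)=(-0.058527, -0.148820)
  term(m=+2) = (0.052840, 0.061300)   from Y*(Ω₁)=(0.005949, -0.156556), Y(Ω₂)=(-0.378183, 0.351885)
  term(m=+3) = (-0.034785, -0.120191)   from Y*(Ω₁)=(-0.200584, -0.224848), Y(Ω₂)=(0.374510, 0.179390)
  term(m=+4) = (0.013314, -0.089319)   from Y*(Ω₁)=(0.457724, 0.034837), Y(Ω₂)=(0.014154, -0.196214)
  term(m=+5) = (0.011073, -0.016987)   from Y*(Ω₁)=(-0.248801, 0.205530), Y(Ω₂)=(-0.059976, 0.018729)
  term(m=+6) = (0.001599, -0.001010)   from Y*(Ω₁)=(0.015689, -0.137097), Y(Ω₂)=(0.008591, 0.010680)
  term(m=+7) = (0.000063, -0.000008)   from Y*(Ω₁)=(0.020897, 0.027349), Y(Ω₂)=(0.000913, -0.001599)
Total Σ_m = (0.217928, 0.000000). Multiply by 0.837758: (0.182571, 0.000000). P_7(cos γ) = 0.182571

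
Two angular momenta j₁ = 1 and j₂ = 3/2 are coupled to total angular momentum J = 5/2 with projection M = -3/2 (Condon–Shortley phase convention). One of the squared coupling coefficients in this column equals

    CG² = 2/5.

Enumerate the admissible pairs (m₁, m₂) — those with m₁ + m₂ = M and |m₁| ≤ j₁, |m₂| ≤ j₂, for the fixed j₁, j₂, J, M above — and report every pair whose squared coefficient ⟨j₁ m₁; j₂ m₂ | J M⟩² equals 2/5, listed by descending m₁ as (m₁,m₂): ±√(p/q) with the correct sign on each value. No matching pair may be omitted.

Admissible pairs with m₁+m₂ = M = -3/2: (-1,-1/2), (0,-3/2)
  (m₁,m₂)=(0,-3/2): CG² = 2/5, CG = +√(2/5)   ← matches the target
  (m₁,m₂)=(-1,-1/2): CG² = 3/5, CG = +√(3/5)
Pairs with CG² = 2/5: (0,-3/2): +√(2/5)

(0,-3/2): +√(2/5)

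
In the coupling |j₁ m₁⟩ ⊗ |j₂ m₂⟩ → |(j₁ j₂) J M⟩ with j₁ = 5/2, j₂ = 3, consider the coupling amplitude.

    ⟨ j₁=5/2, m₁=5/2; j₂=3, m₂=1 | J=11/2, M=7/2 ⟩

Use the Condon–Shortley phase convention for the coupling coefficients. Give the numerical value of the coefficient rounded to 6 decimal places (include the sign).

+0.522233  (= +√(3/11))

√[12·0!5!6!/12! · 5!0!4!2!9!2!] = √(99532800/11)
  +(−1)^0/∏(0,0,0,4,5,2)! = 1/5760  (running 1/5760)
⟨..|..⟩ = √(99532800/11)·(1/5760) = +0.522233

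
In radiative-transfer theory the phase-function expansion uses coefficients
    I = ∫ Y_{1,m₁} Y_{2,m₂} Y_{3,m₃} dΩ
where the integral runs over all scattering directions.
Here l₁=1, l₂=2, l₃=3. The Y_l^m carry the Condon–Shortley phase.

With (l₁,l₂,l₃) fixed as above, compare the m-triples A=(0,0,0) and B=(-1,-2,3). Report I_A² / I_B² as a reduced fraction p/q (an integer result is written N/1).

l's match ⇒ only the (l;m) 3-j factors differ between A and B.
A: triangle coeff Δ(1,2,3) = 1/105; Σ_t [0,0]: t=0:+1/4 = 1/4; (3j)²=3/35 [(1 2 3; 0 0 0)], sign=-1
B: triangle coeff Δ(1,2,3) = 1/105; Σ_t [0,0]: t=0:+1/48 = 1/48; (3j)²=1/7 [(1 2 3; -1 -2 3)], sign=+1
I_A²/I_B² = (3/35)/(1/7) = 3/5

3/5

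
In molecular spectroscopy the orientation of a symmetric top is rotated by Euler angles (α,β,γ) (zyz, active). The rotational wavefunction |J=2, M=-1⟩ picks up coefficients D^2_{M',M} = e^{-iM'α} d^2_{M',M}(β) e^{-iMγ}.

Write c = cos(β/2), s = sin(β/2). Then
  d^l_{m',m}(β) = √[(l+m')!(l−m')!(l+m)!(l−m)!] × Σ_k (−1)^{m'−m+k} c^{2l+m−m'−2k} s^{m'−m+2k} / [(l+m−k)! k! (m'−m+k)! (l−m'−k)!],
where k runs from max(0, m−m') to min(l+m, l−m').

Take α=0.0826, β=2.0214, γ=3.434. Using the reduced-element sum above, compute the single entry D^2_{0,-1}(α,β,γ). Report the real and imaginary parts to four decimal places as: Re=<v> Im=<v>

First d^2_{0,-1}(β=2.0214), then the phase factors e^{-i(0)α} and e^{-i(-1)γ}:
Half-angle: c=0.531268, s=0.847204. N=√(2·2·1·6)=4.898979
The bounds max(0,m−m')=0 and min(l+m,l−m')=1 give 2 terms
  k=0: (−1)^1·4.8990/(2)·0.5313^3·0.8472^1 = -0.311175
  k=1: (−1)^2·4.8990/(2)·0.5313^1·0.8472^3 = +0.791322
d^2_{0,-1}(2.0214) = -0.311175 +0.791322 = +0.480147
Phases: e^{-i·(0)·0.0826}=+1.000000+0.000000i, e^{-i·(-1)·3.4340}=-0.957553-0.288258i ⇒ D=-0.459766-0.138406i

Re=-0.4598 Im=-0.1384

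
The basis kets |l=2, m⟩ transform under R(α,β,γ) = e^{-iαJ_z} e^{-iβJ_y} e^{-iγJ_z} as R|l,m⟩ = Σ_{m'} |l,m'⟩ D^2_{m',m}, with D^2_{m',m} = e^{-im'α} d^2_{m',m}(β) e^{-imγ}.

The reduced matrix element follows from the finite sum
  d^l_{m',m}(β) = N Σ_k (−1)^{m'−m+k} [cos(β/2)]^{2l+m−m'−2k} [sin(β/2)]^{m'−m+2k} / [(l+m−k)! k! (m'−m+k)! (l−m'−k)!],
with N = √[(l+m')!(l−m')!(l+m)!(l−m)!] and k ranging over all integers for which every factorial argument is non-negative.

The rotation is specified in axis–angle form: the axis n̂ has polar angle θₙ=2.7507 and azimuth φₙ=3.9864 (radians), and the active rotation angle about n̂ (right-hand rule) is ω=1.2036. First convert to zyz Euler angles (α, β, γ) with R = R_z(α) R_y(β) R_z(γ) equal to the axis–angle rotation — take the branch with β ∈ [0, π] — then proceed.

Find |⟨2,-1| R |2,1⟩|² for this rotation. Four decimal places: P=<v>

P=0.0171

Axis–angle → zyz. n̂ = (sinθₙcosφₙ, sinθₙsinφₙ, cosθₙ) = (-0.252946, -0.284939, -0.924569), ω = 1.2036.
R = I cosω + sinω [n̂]ₓ + (1−cosω) n̂n̂ᵀ gives
  R = [+0.400012, +0.909135, -0.116036; -0.816736, +0.411043, +0.404952; +0.415852, -0.067215, +0.906945]
β = atan2(√(R₁₃²+R₂₃²), R₃₃) = 0.434822; α = atan2(R₂₃, R₁₃) mod 2π = 1.849861; γ = atan2(R₃₂, −R₃₁) mod 2π = 3.301839
First d^2_{-1,1}(β=0.4348), then the phase factors e^{-i(-1)α} and e^{-i(1)γ}:
With c≡cos(β/2)=0.976459 and s≡sin(β/2)=0.215702, N=[1·6·6·1]^{1/2}=6.000000
k∈{2,3} keeps every argument non-negative
  k=2: (−1)^0·6.0000/(2)·0.9765^2·0.2157^2 = +0.133088
  k=3: (−1)^1·6.0000/(6)·0.9765^0·0.2157^4 = -0.002165
d^2_{-1,1}(0.4348) = +0.133088 -0.002165 = +0.130923
|D^2_{-1,1}|² = |d^2_{-1,1}(β)|² = (+0.130923)² = 0.017141 (the z-rotation phases have unit modulus)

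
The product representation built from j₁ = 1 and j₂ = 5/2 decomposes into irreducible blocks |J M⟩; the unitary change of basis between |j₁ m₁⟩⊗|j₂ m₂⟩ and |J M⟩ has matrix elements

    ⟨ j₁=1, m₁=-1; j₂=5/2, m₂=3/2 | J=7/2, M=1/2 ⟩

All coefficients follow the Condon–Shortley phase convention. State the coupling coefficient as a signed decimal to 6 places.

+0.377964  (= +√(1/7))

√[8·0!2!5!/8! · 0!2!4!1!4!3!] = √(2304/7)
  +(−1)^0/∏(0,0,2,4,0,1)! = 1/48  (running 1/48)
⟨..|..⟩ = √(2304/7)·(1/48) = +0.377964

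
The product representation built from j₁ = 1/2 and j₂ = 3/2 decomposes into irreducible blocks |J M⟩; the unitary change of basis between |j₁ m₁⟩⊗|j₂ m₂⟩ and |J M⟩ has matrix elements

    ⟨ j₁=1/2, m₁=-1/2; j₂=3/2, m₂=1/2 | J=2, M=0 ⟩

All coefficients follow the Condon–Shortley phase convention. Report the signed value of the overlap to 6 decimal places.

√[5·0!1!3!/5! · 0!1!2!1!2!2!] = √(2)
  +(−1)^0/∏(0,0,1,2,0,1)! = 1/2  (running 1/2)
⟨..|..⟩ = √(2)·(1/2) = +0.707107

+0.707107  (= +√(1/2))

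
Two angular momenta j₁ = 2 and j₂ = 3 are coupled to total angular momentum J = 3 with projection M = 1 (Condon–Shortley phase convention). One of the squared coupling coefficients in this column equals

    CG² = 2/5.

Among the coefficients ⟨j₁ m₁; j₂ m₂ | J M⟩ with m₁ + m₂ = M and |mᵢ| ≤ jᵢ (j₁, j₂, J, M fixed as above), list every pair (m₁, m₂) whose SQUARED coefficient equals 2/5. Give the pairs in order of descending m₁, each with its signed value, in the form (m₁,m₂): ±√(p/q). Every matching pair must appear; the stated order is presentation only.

(2,-1): +√(2/5)

Admissible pairs with m₁+m₂ = M = 1: (-2,3), (-1,2), (0,1), (1,0), (2,-1)
  (m₁,m₂)=(2,-1): CG² = 2/5, CG = +√(2/5)   ← matches the target
  (m₁,m₂)=(1,0): CG² = 1/30, CG = −√(1/30)
  (m₁,m₂)=(0,1): CG² = 3/20, CG = −√(3/20)
  (m₁,m₂)=(-1,2): CG² = 1/4, CG = +√(1/4)
  (m₁,m₂)=(-2,3): CG² = 1/6, CG = +√(1/6)
Pairs with CG² = 2/5: (2,-1): +√(2/5)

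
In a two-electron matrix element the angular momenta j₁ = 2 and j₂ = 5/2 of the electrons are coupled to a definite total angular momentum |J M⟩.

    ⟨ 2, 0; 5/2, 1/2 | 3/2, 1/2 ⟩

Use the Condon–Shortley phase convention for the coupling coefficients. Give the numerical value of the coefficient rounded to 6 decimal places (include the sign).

j₁+j₂−J=3  J+j₁−j₂=1  J−j₁+j₂=2  j₁+j₂+J+1=7
(j₁±m₁, j₂±m₂, J±M) = (2,2,3,2,2,1)
P² = 32/35
sum k=1..2:
  [1] −1/4 = -1/4
  [2] +1/2 = 1/2
S = 1/4
C² = P²·S² = 2/35 ; C = +0.239046

+√(2/35) ≈ +0.239046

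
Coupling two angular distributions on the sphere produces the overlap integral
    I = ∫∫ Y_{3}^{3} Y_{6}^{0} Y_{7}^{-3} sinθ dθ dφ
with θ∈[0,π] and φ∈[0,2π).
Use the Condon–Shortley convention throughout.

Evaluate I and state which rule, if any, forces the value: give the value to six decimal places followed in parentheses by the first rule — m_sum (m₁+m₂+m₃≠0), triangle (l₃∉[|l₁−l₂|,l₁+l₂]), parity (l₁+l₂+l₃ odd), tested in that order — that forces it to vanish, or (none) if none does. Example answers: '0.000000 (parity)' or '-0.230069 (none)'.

m-sum 0 ✓  L=16 even ✓  3≤7≤9 ✓
Π(2lᵢ+1) = 7×13×15 = 1365
triangle coeff Δ(3,6,7) = 1/2042040
Σ_t [0,2]: t=0:+1/207360 t=1:−1/57600 t=2:+1/207360 = -1/129600
(3j)²=168/12155 [(3 6 7; 0 0 0)], sign=+1
Σ_t [0,0]: t=0:+1/829440 = 1/829440
(3j)²=225/9724 [(3 6 7; 3 0 -3)], sign=+1
⇒ 4πI² = 198450/454597
I = (+1)√(198450/454597/(4π)) = 0.18638345
No selection rule forces the value: the integral is nonzero (none).

0.186383 (none)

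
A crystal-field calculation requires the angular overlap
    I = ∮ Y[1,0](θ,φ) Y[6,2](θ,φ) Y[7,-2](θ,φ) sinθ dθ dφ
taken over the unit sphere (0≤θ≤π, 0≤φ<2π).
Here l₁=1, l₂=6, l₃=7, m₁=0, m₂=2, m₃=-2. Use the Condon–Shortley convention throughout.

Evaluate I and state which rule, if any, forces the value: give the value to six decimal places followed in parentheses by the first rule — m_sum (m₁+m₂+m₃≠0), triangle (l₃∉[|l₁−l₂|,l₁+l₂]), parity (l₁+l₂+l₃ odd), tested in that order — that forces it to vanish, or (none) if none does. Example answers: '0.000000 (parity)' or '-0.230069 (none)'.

Rules hold: Σm=0, L=14 even, 5≤7≤7.
N = 3·13·15 = 585
Δ = 0!·2!·12!/15! = 1/1365
Racah Σ t=0..0: t=0:+1/518400 = 1/518400
⇒ 3j(1 6 7; 0 0 0)² = 7/195, sgn -1
Racah Σ t=0..0: t=0:+1/967680 = 1/967680
⇒ 3j(1 6 7; 0 2 -2)² = 3/91, sgn -1
4πI² = N·(3j₀)²·(3jₘ)² = 9/13
I = +1·√(0.692308/4π) = 0.23471705
No selection rule forces the value: the integral is nonzero (none).

0.234717 (none)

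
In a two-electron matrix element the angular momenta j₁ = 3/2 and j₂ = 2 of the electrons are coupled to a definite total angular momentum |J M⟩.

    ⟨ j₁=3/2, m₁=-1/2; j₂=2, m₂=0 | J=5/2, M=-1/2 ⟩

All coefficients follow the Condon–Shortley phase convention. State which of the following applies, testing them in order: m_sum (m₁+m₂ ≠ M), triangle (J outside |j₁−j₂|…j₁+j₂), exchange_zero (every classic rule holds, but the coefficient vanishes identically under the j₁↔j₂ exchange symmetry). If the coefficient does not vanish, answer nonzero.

nonzero

m-sum: m₁+m₂ = -1/2+0 = -1/2, M = -1/2  ✓
triangle: |j₁−j₂| = 1/2 ≤ J = 5/2 ≤ j₁+j₂ = 7/2  ✓
exchange: j₁≠j₂ or m₁≠m₂ — the exchange symmetry imposes no constraint here
value check: CG = −√(3/35) = -0.292770 ≠ 0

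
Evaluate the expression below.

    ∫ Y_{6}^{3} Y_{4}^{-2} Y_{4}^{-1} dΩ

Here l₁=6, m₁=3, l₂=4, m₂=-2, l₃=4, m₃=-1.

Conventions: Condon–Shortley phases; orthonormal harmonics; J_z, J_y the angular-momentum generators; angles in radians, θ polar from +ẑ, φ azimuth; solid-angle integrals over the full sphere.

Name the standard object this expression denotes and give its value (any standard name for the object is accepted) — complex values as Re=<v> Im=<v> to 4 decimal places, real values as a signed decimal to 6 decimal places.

This is a Gaunt coefficient — the integral of a triple product of spherical harmonics over the sphere.
Checks pass: Σm=0; 14 even; l₃=4∈[2,10].
(2·6+1)(2·4+1)(2·4+1) = 1053
Δ: 6! 6! 2! / 15! → 1/1261260
sum: t=2:+1/4608 t=3:−1/1296 t=4:+1/4608 = -7/20736
3j²(6 4 4; 0 0 0) = Δ·Π!·Σ² = 20/1287  (sign -1)
sum: t=0:+1/51840 t=1:−1/5760 t=2:+1/11520 = -7/103680
3j²(6 4 4; 3 -2 -1) = Δ·Π!·Σ² = 7/858  (sign +1)
combine: 4πI² = 1053·20/1287·7/858 = 210/1573
take √, sign -1: I = -0.10307192

Gaunt coefficient, -0.103072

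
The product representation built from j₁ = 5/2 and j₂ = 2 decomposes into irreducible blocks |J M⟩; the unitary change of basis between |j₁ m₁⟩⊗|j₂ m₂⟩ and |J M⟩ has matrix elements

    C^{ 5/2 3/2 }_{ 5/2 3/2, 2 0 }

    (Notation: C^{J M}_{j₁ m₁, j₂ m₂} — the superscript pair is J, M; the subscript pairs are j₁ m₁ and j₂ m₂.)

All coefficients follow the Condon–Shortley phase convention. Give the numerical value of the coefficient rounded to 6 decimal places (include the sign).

triangle: 2!·3!·2!/8! = 24/40320
(j±m)!: 4!·1!·2!·2!·4!·1! = 2304
prefactor² = (2J+1)·Δ·N² = 288/35
  k=0: +1/(0!·2!·1!·2!·2!·0!) = 1/8
  k=1: −1/(1!·1!·0!·1!·3!·1!) = -1/6
Σ = -1/24  ⇒  CG² = 288/35·(-1/24)² = 1/70
CG = −√(1/70) = -0.119523

−√(1/70) = -0.119523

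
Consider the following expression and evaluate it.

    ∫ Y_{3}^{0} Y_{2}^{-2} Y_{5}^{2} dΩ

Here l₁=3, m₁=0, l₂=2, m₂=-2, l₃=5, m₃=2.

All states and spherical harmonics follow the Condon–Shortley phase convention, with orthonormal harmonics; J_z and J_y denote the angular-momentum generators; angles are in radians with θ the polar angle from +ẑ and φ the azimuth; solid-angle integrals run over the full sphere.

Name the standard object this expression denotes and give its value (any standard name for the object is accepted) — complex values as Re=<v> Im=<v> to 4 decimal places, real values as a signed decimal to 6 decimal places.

Gaunt coefficient, +0.141758

This is a Gaunt coefficient — the integral of a triple product of spherical harmonics over the sphere.
m-sum 0 ✓  L=10 even ✓  1≤5≤5 ✓
Π(2lᵢ+1) = 7×5×11 = 385
triangle coeff Δ(3,2,5) = 1/2310
Σ_t [0,0]: t=0:+1/144 = 1/144
(3j)²=10/231 [(3 2 5; 0 0 0)], sign=-1
Σ_t [0,0]: t=0:+1/864 = 1/864
(3j)²=1/66 [(3 2 5; 0 -2 2)], sign=-1
⇒ 4πI² = 25/99
I = (+1)√(25/99/(4π)) = 0.14175797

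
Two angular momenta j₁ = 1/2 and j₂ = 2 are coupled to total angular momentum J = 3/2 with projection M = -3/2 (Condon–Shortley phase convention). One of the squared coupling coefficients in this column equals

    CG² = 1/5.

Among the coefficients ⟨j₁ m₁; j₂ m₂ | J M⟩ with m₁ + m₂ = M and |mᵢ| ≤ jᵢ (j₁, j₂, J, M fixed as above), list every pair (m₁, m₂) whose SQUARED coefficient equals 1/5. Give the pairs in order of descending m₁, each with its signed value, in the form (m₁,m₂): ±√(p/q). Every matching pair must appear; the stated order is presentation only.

(-1/2,-1): −√(1/5)

Admissible pairs with m₁+m₂ = M = -3/2: (-1/2,-1), (1/2,-2)
  (m₁,m₂)=(1/2,-2): CG² = 4/5, CG = +√(4/5)
  (m₁,m₂)=(-1/2,-1): CG² = 1/5, CG = −√(1/5)   ← matches the target
Pairs with CG² = 1/5: (-1/2,-1): −√(1/5)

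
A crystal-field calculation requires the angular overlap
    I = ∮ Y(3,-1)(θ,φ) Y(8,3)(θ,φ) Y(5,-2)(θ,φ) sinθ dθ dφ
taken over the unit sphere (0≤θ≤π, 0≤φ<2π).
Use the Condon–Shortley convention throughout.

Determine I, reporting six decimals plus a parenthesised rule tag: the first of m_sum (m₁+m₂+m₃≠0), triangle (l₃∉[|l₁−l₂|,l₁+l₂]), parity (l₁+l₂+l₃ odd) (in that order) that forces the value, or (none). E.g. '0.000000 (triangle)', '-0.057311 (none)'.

-0.241178 (none)

Rules hold: Σm=0, L=16 even, 5≤5≤11.
N = 7·17·11 = 1309
Δ = 6!·0!·10!/17! = 1/136136
Racah Σ t=3..3: t=3:−1/518400 = -1/518400
⇒ 3j(3 8 5; 0 0 0)² = 56/2431, sgn +1
Racah Σ t=4..4: t=4:+1/1451520 = 1/1451520
⇒ 3j(3 8 5; -1 3 -2)² = 75/3094, sgn -1
4πI² = N·(3j₀)²·(3jₘ)² = 2100/2873
I = -1·√(0.730943/4π) = -0.24117756
No selection rule forces the value: the integral is nonzero (none).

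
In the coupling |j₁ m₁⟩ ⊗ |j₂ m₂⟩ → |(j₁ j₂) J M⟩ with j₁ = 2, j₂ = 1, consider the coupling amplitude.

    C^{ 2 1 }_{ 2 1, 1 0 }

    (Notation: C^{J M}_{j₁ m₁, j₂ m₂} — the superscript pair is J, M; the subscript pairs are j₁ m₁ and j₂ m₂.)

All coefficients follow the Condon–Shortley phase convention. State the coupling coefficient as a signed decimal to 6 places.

triangle: 1!·3!·1!/6! = 6/720
(j±m)!: 3!·1!·1!·1!·3!·1! = 36
prefactor² = (2J+1)·Δ·N² = 3/2
  k=0: +1/(0!·1!·1!·1!·2!·0!) = 1/2
  k=1: −1/(1!·0!·0!·0!·3!·1!) = -1/6
Σ = 1/3  ⇒  CG² = 3/2·(1/3)² = 1/6
CG = +√(1/6) = +0.408248

+√(1/6) ≈ +0.408248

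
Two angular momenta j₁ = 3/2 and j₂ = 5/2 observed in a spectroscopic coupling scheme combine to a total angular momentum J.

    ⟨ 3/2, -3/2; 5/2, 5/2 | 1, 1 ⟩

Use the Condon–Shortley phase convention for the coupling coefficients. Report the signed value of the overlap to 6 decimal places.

√[3·3!0!2!/6! · 0!3!5!0!2!0!] = √(72)
  +(−1)^3/∏(3,0,0,2,0,0)! = -1/12  (running -1/12)
⟨..|..⟩ = √(72)·(-1/12) = -0.707107

−√(1/2) ≈ -0.707107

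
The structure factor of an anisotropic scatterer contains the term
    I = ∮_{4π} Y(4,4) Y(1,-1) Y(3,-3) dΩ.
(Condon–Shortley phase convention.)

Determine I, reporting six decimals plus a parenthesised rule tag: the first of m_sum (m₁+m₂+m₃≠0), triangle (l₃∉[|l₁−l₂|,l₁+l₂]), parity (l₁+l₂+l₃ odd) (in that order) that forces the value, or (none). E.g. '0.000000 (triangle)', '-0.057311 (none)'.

Rules hold: Σm=0, L=8 even, 3≤3≤5.
N = 9·3·7 = 189
Δ = 2!·6!·0!/9! = 1/252
Racah Σ t=1..1: t=1:−1/36 = -1/36
⇒ 3j(4 1 3; 0 0 0)² = 4/63, sgn +1
Racah Σ t=0..0: t=0:+1/1440 = 1/1440
⇒ 3j(4 1 3; 4 -1 -3)² = 1/9, sgn +1
4πI² = N·(3j₀)²·(3jₘ)² = 4/3
I = +1·√(1.33333/4π) = 0.32573501
No selection rule forces the value: the integral is nonzero (none).

0.325735 (none)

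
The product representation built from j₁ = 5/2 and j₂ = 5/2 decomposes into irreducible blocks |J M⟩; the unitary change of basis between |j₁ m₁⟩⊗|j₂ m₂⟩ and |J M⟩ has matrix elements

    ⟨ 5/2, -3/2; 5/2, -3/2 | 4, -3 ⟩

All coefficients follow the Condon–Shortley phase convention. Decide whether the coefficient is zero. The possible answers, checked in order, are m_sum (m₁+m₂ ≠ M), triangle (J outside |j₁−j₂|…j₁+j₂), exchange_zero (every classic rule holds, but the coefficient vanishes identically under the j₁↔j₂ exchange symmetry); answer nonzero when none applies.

exchange_zero

m-sum: m₁+m₂ = -3/2+(-3/2) = -3, M = -3  ✓
triangle: |j₁−j₂| = 0 ≤ J = 4 ≤ j₁+j₂ = 5  ✓
exchange: j₁=j₂ and m₁=m₂, and (−1)^(j₁+j₂−J) = (−1)^1 = −1 forces ⟨j₁m₁;j₂m₂|JM⟩ = −⟨j₂m₂;j₁m₁|JM⟩ = −⟨j₁m₁;j₂m₂|JM⟩ ⇒ the coefficient vanishes identically
Racah sum check: Σ_k collapses to 0 ⇒ CG = 0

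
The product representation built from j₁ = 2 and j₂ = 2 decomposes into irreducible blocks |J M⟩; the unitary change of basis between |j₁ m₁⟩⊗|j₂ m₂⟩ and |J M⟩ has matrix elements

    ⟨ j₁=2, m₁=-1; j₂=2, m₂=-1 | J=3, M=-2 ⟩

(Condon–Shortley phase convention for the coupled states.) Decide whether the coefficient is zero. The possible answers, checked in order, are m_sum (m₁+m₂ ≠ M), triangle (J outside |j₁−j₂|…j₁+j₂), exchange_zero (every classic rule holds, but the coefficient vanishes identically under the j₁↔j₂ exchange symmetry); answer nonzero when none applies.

exchange_zero

m-sum: m₁+m₂ = -1+(-1) = -2, M = -2  ✓
triangle: |j₁−j₂| = 0 ≤ J = 3 ≤ j₁+j₂ = 4  ✓
exchange: j₁=j₂ and m₁=m₂, and (−1)^(j₁+j₂−J) = (−1)^1 = −1 forces ⟨j₁m₁;j₂m₂|JM⟩ = −⟨j₂m₂;j₁m₁|JM⟩ = −⟨j₁m₁;j₂m₂|JM⟩ ⇒ the coefficient vanishes identically
Racah sum check: Σ_k collapses to 0 ⇒ CG = 0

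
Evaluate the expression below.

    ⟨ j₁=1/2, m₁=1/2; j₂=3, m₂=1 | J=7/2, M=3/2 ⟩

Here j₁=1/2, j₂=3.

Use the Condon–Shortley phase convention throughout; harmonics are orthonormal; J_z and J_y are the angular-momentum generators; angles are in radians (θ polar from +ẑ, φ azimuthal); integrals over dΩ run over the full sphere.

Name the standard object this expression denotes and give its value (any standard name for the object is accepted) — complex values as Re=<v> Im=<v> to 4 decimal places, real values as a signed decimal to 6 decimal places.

Clebsch–Gordan coefficient, +√(5/7) ≈ +0.845154

This is a Clebsch–Gordan (vector-coupling) coefficient.
√[8·0!1!6!/8! · 1!0!4!2!5!2!] = √(11520/7)
  +(−1)^0/∏(0,0,0,4,1,2)! = 1/48  (running 1/48)
⟨..|..⟩ = √(11520/7)·(1/48) = +0.845154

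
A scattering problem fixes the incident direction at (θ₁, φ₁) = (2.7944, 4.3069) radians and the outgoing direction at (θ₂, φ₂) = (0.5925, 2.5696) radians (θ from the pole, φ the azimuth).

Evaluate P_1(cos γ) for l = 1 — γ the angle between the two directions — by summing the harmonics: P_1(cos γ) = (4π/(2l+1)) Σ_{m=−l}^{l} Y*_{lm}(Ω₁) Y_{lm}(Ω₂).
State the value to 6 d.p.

Summing Y*_{l m}(θ₁,φ₁)·Y_{l m}(θ₂,φ₂) over m ∈ [−1, 1]; prefactor 4π/(2·1+1) = 4.188790:
  m=-1: (-0.04637 - 0.10802j) × (-0.16223 - 0.10444j) = -0.00376 + 0.02237j  (running Σ = -0.00376 + 0.02237j)
  m=0: (-0.45945 + 0.00000j) × (0.40532 + 0.00000j) = -0.18622 + 0.00000j  (running Σ = -0.18998 + 0.02237j)
  m=1: (0.04637 - 0.10802j) × (0.16223 - 0.10444j) = -0.00376 - 0.02237j  (running Σ = -0.19374 + 0.00000j)
Total Σ_m = -0.19374 + 0.00000j. Multiply by 4.188790: -0.81154 + 0.00000j. P_1(cos γ) = -0.811541

-0.811541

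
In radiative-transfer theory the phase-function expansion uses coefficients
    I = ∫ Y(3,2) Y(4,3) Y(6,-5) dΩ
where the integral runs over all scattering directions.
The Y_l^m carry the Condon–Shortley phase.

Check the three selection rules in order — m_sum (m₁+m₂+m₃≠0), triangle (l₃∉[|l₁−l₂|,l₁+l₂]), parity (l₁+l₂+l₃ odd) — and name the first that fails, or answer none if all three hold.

azimuthal sum: 2 + 3 − 5 = 0  ✓
1 ≤ 6 ≤ 7 (triangle on l)  ✓
L = 3 + 4 + 6 = 13 (odd)  ✗

parity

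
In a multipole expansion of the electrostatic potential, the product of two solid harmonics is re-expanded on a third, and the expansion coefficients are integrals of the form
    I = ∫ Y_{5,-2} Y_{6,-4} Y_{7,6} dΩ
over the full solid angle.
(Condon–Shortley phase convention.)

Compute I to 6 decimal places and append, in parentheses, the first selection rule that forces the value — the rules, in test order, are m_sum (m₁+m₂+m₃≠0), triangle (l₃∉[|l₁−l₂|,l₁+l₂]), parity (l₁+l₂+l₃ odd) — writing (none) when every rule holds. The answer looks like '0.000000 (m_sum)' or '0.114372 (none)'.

m-sum 0 ✓  L=18 even ✓  1≤7≤11 ✓
Π(2lᵢ+1) = 11×13×15 = 2145
triangle coeff Δ(5,6,7) = 1/174594420
Σ_t [0,4]: t=0:+1/4147200 t=1:−1/207360 t=2:+1/82944 t=3:−1/207360 t=4:+1/4147200 = 1/345600
(3j)²=420/46189 [(5 6 7; 0 0 0)], sign=-1
Σ_t [1,2]: t=1:−1/21772800 t=2:+1/19353600 = 1/174182400
(3j)²=1/3876 [(5 6 7; -2 -4 6)], sign=-1
⇒ 4πI² = 525/104329
I = (+1)√(525/104329/(4π)) = 0.02001116
No selection rule forces the value: the integral is nonzero (none).

0.020011 (none)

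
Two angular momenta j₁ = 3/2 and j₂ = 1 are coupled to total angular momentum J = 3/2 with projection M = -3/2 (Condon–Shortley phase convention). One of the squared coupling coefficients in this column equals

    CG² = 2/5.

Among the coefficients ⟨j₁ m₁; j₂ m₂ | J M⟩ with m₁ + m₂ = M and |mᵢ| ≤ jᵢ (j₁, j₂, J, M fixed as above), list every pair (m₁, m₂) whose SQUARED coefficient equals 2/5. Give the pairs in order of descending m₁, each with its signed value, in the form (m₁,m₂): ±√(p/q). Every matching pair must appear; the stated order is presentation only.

(-1/2,-1): +√(2/5)

Admissible pairs with m₁+m₂ = M = -3/2: (-3/2,0), (-1/2,-1)
  (m₁,m₂)=(-1/2,-1): CG² = 2/5, CG = +√(2/5)   ← matches the target
  (m₁,m₂)=(-3/2,0): CG² = 3/5, CG = −√(3/5)
Pairs with CG² = 2/5: (-1/2,-1): +√(2/5)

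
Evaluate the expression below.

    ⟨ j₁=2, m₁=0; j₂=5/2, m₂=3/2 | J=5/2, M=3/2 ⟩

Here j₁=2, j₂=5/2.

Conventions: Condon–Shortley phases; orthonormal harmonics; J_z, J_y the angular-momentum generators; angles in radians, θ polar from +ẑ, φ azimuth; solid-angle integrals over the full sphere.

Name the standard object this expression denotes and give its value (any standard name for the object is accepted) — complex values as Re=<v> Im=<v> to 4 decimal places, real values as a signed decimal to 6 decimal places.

Clebsch–Gordan coefficient, −√(1/70) ≈ -0.119523

This is a Clebsch–Gordan (vector-coupling) coefficient.
√[6·2!2!3!/8! · 2!2!4!1!4!1!] = √(288/35)
  +(−1)^1/∏(1,1,1,3,1,0)! = -1/6  (running -1/6)
  +(−1)^2/∏(2,0,0,2,2,1)! = 1/8  (running -1/24)
⟨..|..⟩ = √(288/35)·(-1/24) = -0.119523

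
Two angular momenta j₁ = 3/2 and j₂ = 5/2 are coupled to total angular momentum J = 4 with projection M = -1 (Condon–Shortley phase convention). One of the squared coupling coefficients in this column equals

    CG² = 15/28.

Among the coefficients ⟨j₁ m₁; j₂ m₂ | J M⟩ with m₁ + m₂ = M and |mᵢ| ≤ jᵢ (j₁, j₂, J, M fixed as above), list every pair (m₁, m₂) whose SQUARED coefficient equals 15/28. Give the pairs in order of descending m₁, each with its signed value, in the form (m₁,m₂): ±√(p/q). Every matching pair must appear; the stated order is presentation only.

(-1/2,-1/2): +√(15/28)

Admissible pairs with m₁+m₂ = M = -1: (-3/2,1/2), (-1/2,-1/2), (1/2,-3/2), (3/2,-5/2)
  (m₁,m₂)=(3/2,-5/2): CG² = 1/56, CG = +√(1/56)
  (m₁,m₂)=(1/2,-3/2): CG² = 15/56, CG = +√(15/56)
  (m₁,m₂)=(-1/2,-1/2): CG² = 15/28, CG = +√(15/28)   ← matches the target
  (m₁,m₂)=(-3/2,1/2): CG² = 5/28, CG = +√(5/28)
Pairs with CG² = 15/28: (-1/2,-1/2): +√(15/28)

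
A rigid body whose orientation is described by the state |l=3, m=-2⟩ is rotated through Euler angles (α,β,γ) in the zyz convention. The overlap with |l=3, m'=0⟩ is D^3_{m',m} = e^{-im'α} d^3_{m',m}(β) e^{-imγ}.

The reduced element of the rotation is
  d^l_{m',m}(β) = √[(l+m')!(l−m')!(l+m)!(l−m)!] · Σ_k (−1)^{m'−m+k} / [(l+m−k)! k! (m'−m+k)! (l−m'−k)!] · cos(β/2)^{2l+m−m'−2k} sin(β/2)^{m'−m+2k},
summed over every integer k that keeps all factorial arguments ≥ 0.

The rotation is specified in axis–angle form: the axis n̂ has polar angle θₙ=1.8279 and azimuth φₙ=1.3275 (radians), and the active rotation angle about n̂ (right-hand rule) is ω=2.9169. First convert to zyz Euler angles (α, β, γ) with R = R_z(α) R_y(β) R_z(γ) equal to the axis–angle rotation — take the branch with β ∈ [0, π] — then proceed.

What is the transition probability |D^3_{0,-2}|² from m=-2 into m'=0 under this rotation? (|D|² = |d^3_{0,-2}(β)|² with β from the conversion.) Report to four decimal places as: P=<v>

P=0.1072

Axis–angle → zyz. n̂ = (sinθₙcosφₙ, sinθₙsinφₙ, cosθₙ) = (+0.232985, +0.938648, -0.254280), ω = 2.9169.
R = I cosω + sinω [n̂]ₓ + (1−cosω) n̂n̂ᵀ gives
  R = [-0.867663, +0.488539, +0.092139; +0.375229, +0.765109, -0.523270; -0.326135, -0.419449, -0.847171]
β = atan2(√(R₁₃²+R₂₃²), R₃₃) = 2.581434; α = atan2(R₂₃, R₁₃) mod 2π = 4.886686; γ = atan2(R₃₂, −R₃₁) mod 2π = 5.373278
First d^3_{0,-2}(β=2.5814), then the phase factors e^{-i(0)α} and e^{-i(-2)γ}:
With c≡cos(β/2)=0.276432 and s≡sin(β/2)=0.961034, N=[6·6·1·120]^{1/2}=65.726707
k∈{0,1} keeps every argument non-negative
  k=0: (−1)^2·65.7267/(12)·0.2764^4·0.9610^2 = +0.029539
  k=1: (−1)^3·65.7267/(12)·0.2764^2·0.9610^4 = -0.357019
d^3_{0,-2}(2.5814) = +0.029539 -0.357019 = -0.327480
|D^3_{0,-2}|² = |d^3_{0,-2}(β)|² = (-0.327480)² = 0.107243 (the z-rotation phases have unit modulus)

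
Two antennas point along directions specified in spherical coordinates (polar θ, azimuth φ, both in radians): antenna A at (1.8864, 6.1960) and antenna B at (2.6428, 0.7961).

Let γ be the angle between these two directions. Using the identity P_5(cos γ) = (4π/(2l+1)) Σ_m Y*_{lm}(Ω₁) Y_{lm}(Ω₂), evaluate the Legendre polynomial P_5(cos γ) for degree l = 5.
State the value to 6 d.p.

-0.055815

Summing Y*_{l m}(θ₁,φ₁)·Y_{l m}(θ₂,φ₂) over m ∈ [−5, 5]; prefactor 4π/(2·5+1) = 1.142397:
  m=-5: (0.32660 - 0.15213j) × (-0.00777 + 0.00865j) = -0.00122 + 0.00401j  (running Σ = -0.00122 + 0.00401j)
  m=-4: (-0.34962 + 0.12712j) × (0.06743 - 0.00289j) = -0.02321 + 0.00958j  (running Σ = -0.02443 + 0.01359j)
  m=-3: (-0.03816 + 0.01021j) × (-0.16410 - 0.15388j) = 0.00783 + 0.00420j  (running Σ = -0.01660 + 0.01778j)
  m=-2: (0.33284 - 0.05863j) × (0.00957 + 0.44723j) = 0.02941 + 0.14830j  (running Σ = 0.01281 + 0.16608j)
  m=-1: (-0.04667 + 0.00408j) × (0.28854 - 0.29478j) = -0.01226 + 0.01493j  (running Σ = 0.00055 + 0.18102j)
  m=0: (-0.32092 + 0.00000j) × (0.15566 + 0.00000j) = -0.04996 + 0.00000j  (running Σ = -0.04941 + 0.18102j)
  m=1: (0.04667 + 0.00408j) × (-0.28854 - 0.29478j) = -0.01226 - 0.01493j  (running Σ = -0.06167 + 0.16608j)
  m=2: (0.33284 + 0.05863j) × (0.00957 - 0.44723j) = 0.02941 - 0.14830j  (running Σ = -0.03226 + 0.01778j)
  m=3: (0.03816 + 0.01021j) × (0.16410 - 0.15388j) = 0.00783 - 0.00420j  (running Σ = -0.02443 + 0.01359j)
  m=4: (-0.34962 - 0.12712j) × (0.06743 + 0.00289j) = -0.02321 - 0.00958j  (running Σ = -0.04764 + 0.00401j)
  m=5: (-0.32660 - 0.15213j) × (0.00777 + 0.00865j) = -0.00122 - 0.00401j  (running Σ = -0.04886 + 0.00000j)
Total Σ_m = -0.04886 + 0.00000j. Multiply by 1.142397: -0.05581 + 0.00000j. P_5(cos γ) = -0.055815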